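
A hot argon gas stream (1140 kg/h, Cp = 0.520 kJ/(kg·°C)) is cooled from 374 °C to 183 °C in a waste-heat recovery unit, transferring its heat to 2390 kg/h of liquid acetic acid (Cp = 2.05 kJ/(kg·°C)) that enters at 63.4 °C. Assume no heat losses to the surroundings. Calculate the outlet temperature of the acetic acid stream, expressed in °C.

Heat released by hot stream: Q = 1140 × 0.520 × (374 − 183) = 113220 kJ/h
Energy balance on cold side (adiabatic exchanger): Q = ṁ_c·Cp_c·(T_c,out − T_c,in)
T_c,out = 63.4 + 113220/(2390 × 2.05) = 86.509 °C

T_c,out = 86.5 °C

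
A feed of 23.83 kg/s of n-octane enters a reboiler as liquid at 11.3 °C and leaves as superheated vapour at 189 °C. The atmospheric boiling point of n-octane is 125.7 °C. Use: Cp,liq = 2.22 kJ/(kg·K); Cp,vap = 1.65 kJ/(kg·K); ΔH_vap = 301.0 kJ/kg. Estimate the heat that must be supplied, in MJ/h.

liquid 11.3→125.7 °C: 253.97 kJ/kg
vaporisation at 125.7 °C: 301 kJ/kg
vapour 125.7→189 °C: 104.44 kJ/kg
Δh = 253.97 + 301 + 104.44 = 659.41 kJ/kg
Q = ṁ·Δh = 23.83 kg/s × 659.41 kJ/kg = 15714 kJ/s
|Q| = 15714 kW = 56570 MJ/h

Q = 56600 MJ/h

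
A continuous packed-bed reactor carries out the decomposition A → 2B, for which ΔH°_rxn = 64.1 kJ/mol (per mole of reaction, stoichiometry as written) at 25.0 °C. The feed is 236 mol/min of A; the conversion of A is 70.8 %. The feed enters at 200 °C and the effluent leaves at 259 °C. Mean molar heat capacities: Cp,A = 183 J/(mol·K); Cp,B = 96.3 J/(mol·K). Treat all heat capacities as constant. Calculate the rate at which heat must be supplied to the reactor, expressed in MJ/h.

Extent of reaction ξ = 0.708 × 236 = 167.09 mol/min
Reaction term: ξ·ΔH°_rxn = 167.09 × 64.1 = 10710 kJ/min
Sensible, feed 200→25 °C: -7557.9 kJ/min
Outlet flows (mol/min): A 68.912, B 334.18
Sensible, products 25→259 °C: 10481 kJ/min
Q = ΔH = 13634 kJ/min = 227.23 kW
Heat supplied = 818.03 MJ/h

Q_in = 818 MJ/h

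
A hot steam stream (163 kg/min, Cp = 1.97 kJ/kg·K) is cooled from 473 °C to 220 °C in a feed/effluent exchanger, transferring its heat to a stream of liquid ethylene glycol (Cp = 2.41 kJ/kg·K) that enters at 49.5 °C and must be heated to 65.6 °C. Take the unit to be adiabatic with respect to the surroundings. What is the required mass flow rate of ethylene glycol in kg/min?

ṁ_c = 2090 kg/min

Heat released by hot stream: Q = 163 × 1.97 × (473 − 220) = 81241 kJ/min
Energy balance on cold side (adiabatic exchanger): Q = ṁ_c·Cp_c·(T_c,out − T_c,in)
ṁ_c = 81241 / [2.41 × (65.6 − 49.5)] = 2093.8 kg/min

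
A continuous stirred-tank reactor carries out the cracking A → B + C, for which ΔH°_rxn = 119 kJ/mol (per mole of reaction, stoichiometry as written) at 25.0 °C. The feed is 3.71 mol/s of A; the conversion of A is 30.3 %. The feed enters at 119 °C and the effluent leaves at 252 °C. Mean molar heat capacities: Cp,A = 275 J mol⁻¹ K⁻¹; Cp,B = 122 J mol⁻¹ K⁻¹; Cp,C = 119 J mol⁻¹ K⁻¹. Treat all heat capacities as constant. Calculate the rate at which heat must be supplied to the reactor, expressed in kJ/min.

Extent of reaction ξ = 0.303 × 3.71 = 1.1241 mol/s
Reaction term: ξ·ΔH°_rxn = 1.1241 × 119 = 133.77 kJ/s
Sensible, feed 119→25 °C: -95.903 kJ/s
Outlet flows (mol/s): A 2.5859, B 1.1241, C 1.1241
Sensible, products 25→252 °C: 222.92 kJ/s
Q = ΔH = 260.79 kJ/s = 260.79 kW
Heat supplied = 15647 kJ/min

Q_in = 15600 kJ/min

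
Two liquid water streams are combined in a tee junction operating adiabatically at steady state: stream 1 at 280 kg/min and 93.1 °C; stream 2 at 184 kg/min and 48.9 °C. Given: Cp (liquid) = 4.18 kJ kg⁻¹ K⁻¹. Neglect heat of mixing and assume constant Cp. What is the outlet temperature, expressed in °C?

T_out = 75.6 °C

No heat crosses the boundary, so H_out = H_in.
Σ ṁᵢCp,ᵢTᵢ = 280×4.18×93.1 + 184×4.18×48.9 = 146570
Σ ṁᵢCp,ᵢ = 280×4.18 + 184×4.18 = 1939.5
T_out = 146570 / 1939.5 = 75.572 °C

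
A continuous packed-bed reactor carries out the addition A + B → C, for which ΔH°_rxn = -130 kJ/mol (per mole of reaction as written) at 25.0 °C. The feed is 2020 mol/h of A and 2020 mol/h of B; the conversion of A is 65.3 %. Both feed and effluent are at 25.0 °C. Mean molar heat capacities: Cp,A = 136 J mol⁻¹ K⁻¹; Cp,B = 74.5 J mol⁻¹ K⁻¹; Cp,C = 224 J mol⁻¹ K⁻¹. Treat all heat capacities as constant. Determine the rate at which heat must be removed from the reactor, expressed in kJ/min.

Extent of reaction ξ = 0.653 × 2020 = 1319.1 mol/h
Reaction term: ξ·ΔH°_rxn = 1319.1 × -130 = -171480 kJ/h
Q = ΔH = -171480 kJ/h = -47.633 kW
Heat removed = 2858 kJ/min

Q_out = 2860 kJ/min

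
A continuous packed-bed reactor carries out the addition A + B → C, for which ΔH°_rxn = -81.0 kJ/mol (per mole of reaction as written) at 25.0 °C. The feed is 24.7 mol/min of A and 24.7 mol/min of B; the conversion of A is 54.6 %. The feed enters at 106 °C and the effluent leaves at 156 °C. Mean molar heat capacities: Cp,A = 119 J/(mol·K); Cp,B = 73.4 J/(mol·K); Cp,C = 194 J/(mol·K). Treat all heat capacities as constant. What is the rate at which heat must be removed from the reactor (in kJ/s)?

Q_out = 14.2 kJ/s

Extent of reaction ξ = 0.546 × 24.7 = 13.486 mol/min
Reaction term: ξ·ΔH°_rxn = 13.486 × -81.0 = -1092.4 kJ/min
Sensible, feed 106→25 °C: -384.93 kJ/min
Outlet flows (mol/min): A 11.214, B 11.214, C 13.486
Sensible, products 25→156 °C: 625.38 kJ/min
Q = ΔH = -851.94 kJ/min = -14.199 kW
Heat removed = 14.199 kJ/s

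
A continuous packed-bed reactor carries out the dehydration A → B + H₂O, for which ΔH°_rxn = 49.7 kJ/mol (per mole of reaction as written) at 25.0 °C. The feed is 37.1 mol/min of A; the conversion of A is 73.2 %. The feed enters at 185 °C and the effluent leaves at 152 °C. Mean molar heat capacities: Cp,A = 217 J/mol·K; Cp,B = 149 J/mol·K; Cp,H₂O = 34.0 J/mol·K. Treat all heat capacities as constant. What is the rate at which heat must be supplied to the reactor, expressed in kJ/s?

Q_in = 16.1 kJ/s

Extent of reaction ξ = 0.732 × 37.1 = 27.157 mol/min
Reaction term: ξ·ΔH°_rxn = 27.157 × 49.7 = 1349.7 kJ/min
Sensible, feed 185→25 °C: -1288.1 kJ/min
Outlet flows (mol/min): A 9.9428, B 27.157, H₂O 27.157
Sensible, products 25→152 °C: 905.17 kJ/min
Q = ΔH = 966.77 kJ/min = 16.113 kW
Heat supplied = 16.113 kJ/s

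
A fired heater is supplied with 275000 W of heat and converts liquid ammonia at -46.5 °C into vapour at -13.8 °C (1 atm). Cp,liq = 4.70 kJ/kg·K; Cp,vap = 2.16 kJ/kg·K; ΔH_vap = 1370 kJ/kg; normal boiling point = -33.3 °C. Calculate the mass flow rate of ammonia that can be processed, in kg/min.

ṁ = 11.2 kg/min

Δh = 4.70×(-33.3−-46.5) + 1370 + 2.16×(-13.8−-33.3) = 1474.2 kJ/kg
Q = 275000 W = 275 kJ/s = 16500 kJ/min
ṁ = Q/Δh = 16500 / 1474.2 = 11.193 kg/min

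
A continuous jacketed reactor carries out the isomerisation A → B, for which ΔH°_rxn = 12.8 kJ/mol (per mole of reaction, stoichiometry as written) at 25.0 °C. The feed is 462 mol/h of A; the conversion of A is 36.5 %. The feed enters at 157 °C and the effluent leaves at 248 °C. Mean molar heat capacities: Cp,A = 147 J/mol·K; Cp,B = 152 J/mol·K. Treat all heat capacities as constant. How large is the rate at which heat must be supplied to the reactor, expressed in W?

Extent of reaction ξ = 0.365 × 462 = 168.63 mol/h
Reaction term: ξ·ΔH°_rxn = 168.63 × 12.8 = 2158.5 kJ/h
Sensible, feed 157→25 °C: -8964.6 kJ/h
Outlet flows (mol/h): A 293.37, B 168.63
Sensible, products 25→248 °C: 15333 kJ/h
Q = ΔH = 8526.7 kJ/h = 2.3685 kW
Heat supplied = 2368.5 W

Q_in = 2370 W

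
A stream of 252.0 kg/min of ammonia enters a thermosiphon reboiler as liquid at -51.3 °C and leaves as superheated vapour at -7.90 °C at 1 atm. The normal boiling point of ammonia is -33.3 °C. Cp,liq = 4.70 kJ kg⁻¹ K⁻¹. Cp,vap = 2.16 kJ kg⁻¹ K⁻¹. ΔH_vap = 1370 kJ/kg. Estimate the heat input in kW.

liquid -51.3→-33.3 °C: 84.6 kJ/kg
vaporisation at -33.3 °C: 1370 kJ/kg
vapour -33.3→-7.90 °C: 54.864 kJ/kg
Δh = 84.6 + 1370 + 54.864 = 1509.5 kJ/kg
Q = ṁ·Δh = 252.0 kg/min × 1509.5 kJ/kg = 380380 kJ/min
|Q| = 6339.7 kW

Q = 6340 kW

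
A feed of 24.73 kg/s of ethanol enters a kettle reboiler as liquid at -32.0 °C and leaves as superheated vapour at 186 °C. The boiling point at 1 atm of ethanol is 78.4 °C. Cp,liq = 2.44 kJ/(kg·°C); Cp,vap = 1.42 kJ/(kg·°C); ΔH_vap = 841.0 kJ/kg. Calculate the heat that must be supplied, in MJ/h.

Q = 112000 MJ/h

liquid -32.0→78.4 °C: 269.38 kJ/kg
vaporisation at 78.4 °C: 841 kJ/kg
vapour 78.4→186 °C: 152.79 kJ/kg
Δh = 269.38 + 841 + 152.79 = 1263.2 kJ/kg
Q = ṁ·Δh = 24.73 kg/s × 1263.2 kJ/kg = 31238 kJ/s
|Q| = 31238 kW = 112460 MJ/h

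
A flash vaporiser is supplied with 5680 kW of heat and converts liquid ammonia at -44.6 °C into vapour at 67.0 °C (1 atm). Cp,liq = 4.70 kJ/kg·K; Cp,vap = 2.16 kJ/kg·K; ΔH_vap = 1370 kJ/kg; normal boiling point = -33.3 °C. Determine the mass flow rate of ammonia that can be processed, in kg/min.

Δh = 4.70×(-33.3−-44.6) + 1370 + 2.16×(67.0−-33.3) = 1639.8 kJ/kg
Q = 5680 kW = 5680 kJ/s = 340800 kJ/min
ṁ = Q/Δh = 340800 / 1639.8 = 207.84 kg/min

ṁ = 208 kg/min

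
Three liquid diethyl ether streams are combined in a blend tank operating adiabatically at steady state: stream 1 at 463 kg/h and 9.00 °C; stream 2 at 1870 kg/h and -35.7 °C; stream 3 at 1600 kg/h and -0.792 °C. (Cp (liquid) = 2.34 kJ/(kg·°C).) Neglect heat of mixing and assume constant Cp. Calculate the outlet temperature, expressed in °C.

Adiabatic, steady state ⇒ Σ ṁᵢCp,ᵢ(T_out − Tᵢ) = 0
Σ ṁᵢCp,ᵢTᵢ = 463×2.34×9.00 + 1870×2.34×-35.7 + 1600×2.34×-0.792 = -149430
Σ ṁᵢCp,ᵢ = 463×2.34 + 1870×2.34 + 1600×2.34 = 9203.2
T_out = -149430 / 9203.2 = -16.237 °C

T_out = -16.2 °C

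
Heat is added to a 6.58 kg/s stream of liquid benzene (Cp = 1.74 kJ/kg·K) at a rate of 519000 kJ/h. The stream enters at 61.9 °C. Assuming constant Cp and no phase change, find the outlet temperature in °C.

T_out = 74.5 °C

Q = 519000 kJ/h = 144.17 kJ/s
ΔT = Q/(ṁ·Cp) = 144.17/(6.58×1.74) = 12.592 K
T_out = 61.9 + 12.592 = 74.492 °C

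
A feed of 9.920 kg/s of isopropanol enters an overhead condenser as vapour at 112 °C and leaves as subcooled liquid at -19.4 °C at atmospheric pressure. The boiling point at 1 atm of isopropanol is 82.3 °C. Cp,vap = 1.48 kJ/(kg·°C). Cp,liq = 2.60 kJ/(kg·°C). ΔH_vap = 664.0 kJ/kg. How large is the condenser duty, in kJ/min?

vapour 112→82.3 °C: -43.956 kJ/kg
condensation at 82.3 °C: -664 kJ/kg
liquid 82.3→-19.4 °C: -264.42 kJ/kg
Δh = -43.956 + -664 + -264.42 = -972.38 kJ/kg
Q = ṁ·Δh = 9.920 kg/s × -972.38 kJ/kg = -9646 kJ/s
|Q| = 9646 kW = 578760 kJ/min

Q_c = 579000 kJ/min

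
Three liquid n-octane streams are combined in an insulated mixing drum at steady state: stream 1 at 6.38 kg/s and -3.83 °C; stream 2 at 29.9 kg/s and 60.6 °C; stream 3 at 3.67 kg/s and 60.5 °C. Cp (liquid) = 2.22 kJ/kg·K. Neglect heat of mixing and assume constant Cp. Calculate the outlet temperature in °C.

Adiabatic, steady state ⇒ Σ ṁᵢCp,ᵢ(T_out − Tᵢ) = 0
Σ ṁᵢCp,ᵢTᵢ = 6.38×2.22×-3.83 + 29.9×2.22×60.6 + 3.67×2.22×60.5 = 4461.2
Σ ṁᵢCp,ᵢ = 6.38×2.22 + 29.9×2.22 + 3.67×2.22 = 88.689
T_out = 4461.2 / 88.689 = 50.301 °C

T_out = 50.3 °C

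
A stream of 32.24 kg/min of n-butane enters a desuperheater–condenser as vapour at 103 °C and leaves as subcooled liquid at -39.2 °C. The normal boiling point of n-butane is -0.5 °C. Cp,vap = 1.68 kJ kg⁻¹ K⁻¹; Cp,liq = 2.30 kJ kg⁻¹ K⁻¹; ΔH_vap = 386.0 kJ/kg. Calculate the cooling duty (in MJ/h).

Q_c = 1260 MJ/h

vapour 103→-0.5 °C: -173.88 kJ/kg
condensation at -0.5 °C: -386 kJ/kg
liquid -0.5→-39.2 °C: -89.01 kJ/kg
Δh = -173.88 + -386 + -89.01 = -648.89 kJ/kg
Q = ṁ·Δh = 32.24 kg/min × -648.89 kJ/kg = -20920 kJ/min
|Q| = 348.67 kW = 1255.2 MJ/h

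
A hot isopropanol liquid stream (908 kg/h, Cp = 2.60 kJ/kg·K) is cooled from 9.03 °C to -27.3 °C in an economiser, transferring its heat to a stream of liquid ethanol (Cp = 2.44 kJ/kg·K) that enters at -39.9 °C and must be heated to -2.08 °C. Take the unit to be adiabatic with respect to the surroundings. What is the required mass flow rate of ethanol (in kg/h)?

ṁ_c = 929 kg/h

Heat released by hot stream: Q = 908 × 2.60 × (9.03 − -27.3) = 85768 kJ/h
Energy balance on cold side (adiabatic exchanger): Q = ṁ_c·Cp_c·(T_c,out − T_c,in)
ṁ_c = 85768 / [2.44 × (-2.08 − -39.9)] = 929.42 kg/h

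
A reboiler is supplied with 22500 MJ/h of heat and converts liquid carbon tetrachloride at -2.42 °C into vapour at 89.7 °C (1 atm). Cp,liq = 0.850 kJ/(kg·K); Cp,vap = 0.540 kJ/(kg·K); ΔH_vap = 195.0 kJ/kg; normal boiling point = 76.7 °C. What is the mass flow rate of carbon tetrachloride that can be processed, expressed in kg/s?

Δh = 0.850×(76.7−-2.42) + 195.0 + 0.540×(89.7−76.7) = 269.27 kJ/kg
Q = 22500 MJ/h = 6250 kJ/s = 6250 kJ/s
ṁ = Q/Δh = 6250 / 269.27 = 23.211 kg/s

ṁ = 23.2 kg/s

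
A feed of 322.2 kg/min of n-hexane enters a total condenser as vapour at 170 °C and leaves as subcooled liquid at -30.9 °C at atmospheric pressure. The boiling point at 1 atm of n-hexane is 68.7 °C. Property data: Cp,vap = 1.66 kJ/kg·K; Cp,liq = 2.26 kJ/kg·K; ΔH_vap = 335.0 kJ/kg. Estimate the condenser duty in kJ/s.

vapour 170→68.7 °C: -168.16 kJ/kg
condensation at 68.7 °C: -335 kJ/kg
liquid 68.7→-30.9 °C: -225.1 kJ/kg
Δh = -168.16 + -335 + -225.1 = -728.25 kJ/kg
Q = ṁ·Δh = 322.2 kg/min × -728.25 kJ/kg = -234640 kJ/min
|Q| = 3910.7 kW

Q_c = 3910 kJ/s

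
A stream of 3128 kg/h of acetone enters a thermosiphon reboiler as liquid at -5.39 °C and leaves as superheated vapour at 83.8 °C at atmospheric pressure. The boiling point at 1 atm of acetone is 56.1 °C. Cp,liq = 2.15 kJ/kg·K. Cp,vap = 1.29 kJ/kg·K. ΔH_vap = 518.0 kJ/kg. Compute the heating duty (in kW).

Q = 596 kW

liquid -5.39→56.1 °C: 132.2 kJ/kg
vaporisation at 56.1 °C: 518 kJ/kg
vapour 56.1→83.8 °C: 35.733 kJ/kg
Δh = 132.2 + 518 + 35.733 = 685.94 kJ/kg
Q = ṁ·Δh = 3128 kg/h × 685.94 kJ/kg = 2.1456e+06 kJ/h
|Q| = 596 kW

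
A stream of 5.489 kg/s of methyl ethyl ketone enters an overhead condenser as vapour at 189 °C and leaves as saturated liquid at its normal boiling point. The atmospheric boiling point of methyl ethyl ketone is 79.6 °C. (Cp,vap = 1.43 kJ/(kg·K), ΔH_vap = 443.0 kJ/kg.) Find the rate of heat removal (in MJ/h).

vapour 189→79.6 °C: -156.44 kJ/kg
condensation at 79.6 °C: -443 kJ/kg
Δh = -156.44 + -443 = -599.44 kJ/kg
Q = ṁ·Δh = 5.489 kg/s × -599.44 kJ/kg = -3290.3 kJ/s
|Q| = 3290.3 kW = 11845 MJ/h

Q_c = 11800 MJ/h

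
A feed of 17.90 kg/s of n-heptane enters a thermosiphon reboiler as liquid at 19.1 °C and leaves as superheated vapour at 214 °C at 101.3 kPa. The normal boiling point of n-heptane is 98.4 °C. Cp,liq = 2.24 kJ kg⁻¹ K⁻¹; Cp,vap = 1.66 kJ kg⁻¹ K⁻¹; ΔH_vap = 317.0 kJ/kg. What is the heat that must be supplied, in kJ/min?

Q = 737000 kJ/min

liquid 19.1→98.4 °C: 177.63 kJ/kg
vaporisation at 98.4 °C: 317 kJ/kg
vapour 98.4→214 °C: 191.9 kJ/kg
Δh = 177.63 + 317 + 191.9 = 686.53 kJ/kg
Q = ṁ·Δh = 17.90 kg/s × 686.53 kJ/kg = 12289 kJ/s
|Q| = 12289 kW = 737330 kJ/min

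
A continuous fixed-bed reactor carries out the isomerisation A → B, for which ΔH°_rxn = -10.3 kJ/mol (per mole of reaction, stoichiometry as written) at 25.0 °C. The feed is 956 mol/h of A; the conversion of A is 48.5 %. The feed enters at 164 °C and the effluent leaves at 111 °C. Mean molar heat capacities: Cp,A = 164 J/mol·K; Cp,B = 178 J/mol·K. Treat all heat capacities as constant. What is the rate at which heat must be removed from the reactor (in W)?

Q_out = 3480 W

Extent of reaction ξ = 0.485 × 956 = 463.66 mol/h
Reaction term: ξ·ΔH°_rxn = 463.66 × -10.3 = -4775.7 kJ/h
Sensible, feed 164→25 °C: -21793 kJ/h
Outlet flows (mol/h): A 492.34, B 463.66
Sensible, products 25→111 °C: 14042 kJ/h
Q = ΔH = -12527 kJ/h = -3.4797 kW
Heat removed = 3479.7 W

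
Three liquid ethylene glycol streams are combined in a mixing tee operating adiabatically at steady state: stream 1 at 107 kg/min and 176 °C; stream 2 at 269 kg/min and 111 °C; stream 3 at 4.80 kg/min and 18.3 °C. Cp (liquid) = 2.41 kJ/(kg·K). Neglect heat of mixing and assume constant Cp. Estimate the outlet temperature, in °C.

T_out = 128 °C

Energy balance with Q = 0: Σ ṁᵢCp,ᵢ(T_out − Tᵢ) = 0
Σ ṁᵢCp,ᵢTᵢ = 107×2.41×176 + 269×2.41×111 + 4.80×2.41×18.3 = 117560
Σ ṁᵢCp,ᵢ = 107×2.41 + 269×2.41 + 4.80×2.41 = 917.73
T_out = 117560 / 917.73 = 128.1 °C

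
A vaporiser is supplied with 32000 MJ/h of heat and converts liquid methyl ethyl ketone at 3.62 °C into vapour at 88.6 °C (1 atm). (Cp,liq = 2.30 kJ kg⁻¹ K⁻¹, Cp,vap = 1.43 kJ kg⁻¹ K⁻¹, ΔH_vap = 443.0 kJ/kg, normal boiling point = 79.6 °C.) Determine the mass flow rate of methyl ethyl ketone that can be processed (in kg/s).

Δh = 2.30×(79.6−3.62) + 443.0 + 1.43×(88.6−79.6) = 630.62 kJ/kg
Q = 32000 MJ/h = 8888.9 kJ/s = 8888.9 kJ/s
ṁ = Q/Δh = 8888.9 / 630.62 = 14.095 kg/s

ṁ = 14.1 kg/s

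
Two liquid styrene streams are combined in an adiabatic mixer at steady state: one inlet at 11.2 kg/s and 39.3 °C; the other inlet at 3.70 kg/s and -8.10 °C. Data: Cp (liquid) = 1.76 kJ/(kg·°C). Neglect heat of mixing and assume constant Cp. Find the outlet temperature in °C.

No heat crosses the boundary, so H_out = H_in.
T_out = Σ ṁᵢCp,ᵢTᵢ / Σ ṁᵢCp,ᵢ
      = 721.93 / 26.224 = 27.53 °C

T_out = 27.5 °C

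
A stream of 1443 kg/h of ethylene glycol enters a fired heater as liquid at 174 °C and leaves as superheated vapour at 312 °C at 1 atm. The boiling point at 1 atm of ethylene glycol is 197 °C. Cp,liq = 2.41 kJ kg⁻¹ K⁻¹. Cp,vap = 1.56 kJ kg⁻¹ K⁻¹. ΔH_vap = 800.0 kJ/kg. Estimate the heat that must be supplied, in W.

Q = 415000 W

liquid 174→197 °C: 55.43 kJ/kg
vaporisation at 197 °C: 800 kJ/kg
vapour 197→312 °C: 179.4 kJ/kg
Δh = 55.43 + 800 + 179.4 = 1034.8 kJ/kg
Q = ṁ·Δh = 1443 kg/h × 1034.8 kJ/kg = 1.4933e+06 kJ/h
|Q| = 414.79 kW = 414790 W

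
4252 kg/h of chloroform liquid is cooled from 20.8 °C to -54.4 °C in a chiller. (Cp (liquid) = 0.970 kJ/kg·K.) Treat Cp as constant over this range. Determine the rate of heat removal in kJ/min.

Q_c = 5170 kJ/min

Q = ṁ·Cp·ΔT = 4252 × 0.970 × (-54.4 − 20.8) = -310160 kJ/h
Converting: 310160 / 3600 s = 86.155 kW
Cooling duty = 5169.3 kJ/min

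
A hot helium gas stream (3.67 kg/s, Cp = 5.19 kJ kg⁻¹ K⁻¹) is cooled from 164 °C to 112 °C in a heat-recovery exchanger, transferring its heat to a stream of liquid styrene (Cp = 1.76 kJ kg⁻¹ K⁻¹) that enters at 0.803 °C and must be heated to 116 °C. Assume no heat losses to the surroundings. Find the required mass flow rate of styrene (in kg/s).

Heat released by hot stream: Q = 3.67 × 5.19 × (164 − 112) = 990.46 kJ/s
Energy balance on cold side (adiabatic exchanger): Q = ṁ_c·Cp_c·(T_c,out − T_c,in)
ṁ_c = 990.46 / [1.76 × (116 − 0.803)] = 4.8852 kg/s

ṁ_c = 4.89 kg/s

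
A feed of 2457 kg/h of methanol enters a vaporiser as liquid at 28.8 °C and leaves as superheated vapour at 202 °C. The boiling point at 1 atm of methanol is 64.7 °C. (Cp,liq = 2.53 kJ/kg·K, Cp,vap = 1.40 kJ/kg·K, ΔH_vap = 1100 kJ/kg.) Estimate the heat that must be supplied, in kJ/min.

Q = 56600 kJ/min

liquid 28.8→64.7 °C: 90.827 kJ/kg
vaporisation at 64.7 °C: 1100 kJ/kg
vapour 64.7→202 °C: 192.22 kJ/kg
Δh = 90.827 + 1100 + 192.22 = 1383 kJ/kg
Q = ṁ·Δh = 2457 kg/h × 1383 kJ/kg = 3.3981e+06 kJ/h
|Q| = 943.93 kW = 56636 kJ/min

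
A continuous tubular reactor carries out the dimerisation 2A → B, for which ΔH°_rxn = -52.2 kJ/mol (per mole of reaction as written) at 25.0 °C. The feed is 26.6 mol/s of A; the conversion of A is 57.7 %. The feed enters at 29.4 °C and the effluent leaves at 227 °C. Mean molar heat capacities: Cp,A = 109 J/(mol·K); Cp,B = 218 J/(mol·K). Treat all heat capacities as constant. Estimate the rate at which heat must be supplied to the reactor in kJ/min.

Q_in = 10300 kJ/min

Extent of reaction ξ = 0.577 × 26.6 / 2 = 7.6741 mol/s
Reaction term: ξ·ΔH°_rxn = 7.6741 × -52.2 = -400.59 kJ/s
Sensible, feed 29.4→25 °C: -12.757 kJ/s
Outlet flows (mol/s): A 11.252, B 7.6741
Sensible, products 25→227 °C: 585.68 kJ/s
Q = ΔH = 172.33 kJ/s = 172.33 kW
Heat supplied = 10340 kJ/min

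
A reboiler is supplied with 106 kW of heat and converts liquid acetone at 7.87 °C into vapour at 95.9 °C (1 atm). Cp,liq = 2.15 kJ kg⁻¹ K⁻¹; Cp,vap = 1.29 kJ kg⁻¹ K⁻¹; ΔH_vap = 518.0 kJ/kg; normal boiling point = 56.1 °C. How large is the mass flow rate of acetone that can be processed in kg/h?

ṁ = 567 kg/h

Δh = 2.15×(56.1−7.87) + 518.0 + 1.29×(95.9−56.1) = 673.04 kJ/kg
Q = 106 kW = 106 kJ/s = 381600 kJ/h
ṁ = Q/Δh = 381600 / 673.04 = 566.98 kg/h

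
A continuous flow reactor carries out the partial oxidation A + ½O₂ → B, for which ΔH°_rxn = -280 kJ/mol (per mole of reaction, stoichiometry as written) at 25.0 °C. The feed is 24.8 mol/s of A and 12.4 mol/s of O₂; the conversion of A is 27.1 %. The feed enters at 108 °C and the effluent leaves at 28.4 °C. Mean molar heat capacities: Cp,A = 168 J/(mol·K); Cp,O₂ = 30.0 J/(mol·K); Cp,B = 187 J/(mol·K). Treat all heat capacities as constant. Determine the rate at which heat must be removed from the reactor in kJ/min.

Q_out = 135000 kJ/min

Extent of reaction ξ = 0.271 × 24.8 = 6.7208 mol/s
Reaction term: ξ·ΔH°_rxn = 6.7208 × -280 = -1881.8 kJ/s
Sensible, feed 108→25 °C: -376.69 kJ/s
Outlet flows (mol/s): A 18.079, O₂ 9.0396, B 6.7208
Sensible, products 25→28.4 °C: 15.522 kJ/s
Q = ΔH = -2243 kJ/s = -2243 kW
Heat removed = 134580 kJ/min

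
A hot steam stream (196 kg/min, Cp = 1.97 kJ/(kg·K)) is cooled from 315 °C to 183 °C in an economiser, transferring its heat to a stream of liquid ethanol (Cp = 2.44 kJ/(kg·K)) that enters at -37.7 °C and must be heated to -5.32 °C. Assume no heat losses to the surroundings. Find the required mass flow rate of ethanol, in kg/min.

Heat released by hot stream: Q = 196 × 1.97 × (315 − 183) = 50968 kJ/min
Energy balance on cold side (adiabatic exchanger): Q = ṁ_c·Cp_c·(T_c,out − T_c,in)
ṁ_c = 50968 / [2.44 × (-5.32 − -37.7)] = 645.1 kg/min

ṁ_c = 645 kg/min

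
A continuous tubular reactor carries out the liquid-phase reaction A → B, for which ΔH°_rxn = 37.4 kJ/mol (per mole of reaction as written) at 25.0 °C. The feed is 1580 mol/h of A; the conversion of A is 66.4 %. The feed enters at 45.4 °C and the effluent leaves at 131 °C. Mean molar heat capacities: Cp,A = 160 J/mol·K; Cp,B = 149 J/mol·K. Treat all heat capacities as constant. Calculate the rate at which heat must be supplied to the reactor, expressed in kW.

Extent of reaction ξ = 0.664 × 1580 = 1049.1 mol/h
Reaction term: ξ·ΔH°_rxn = 1049.1 × 37.4 = 39237 kJ/h
Sensible, feed 45.4→25 °C: -5157.1 kJ/h
Outlet flows (mol/h): A 530.88, B 1049.1
Sensible, products 25→131 °C: 25574 kJ/h
Q = ΔH = 59653 kJ/h = 16.57 kW
Heat supplied = 16.57 kW

Q_in = 16.6 kW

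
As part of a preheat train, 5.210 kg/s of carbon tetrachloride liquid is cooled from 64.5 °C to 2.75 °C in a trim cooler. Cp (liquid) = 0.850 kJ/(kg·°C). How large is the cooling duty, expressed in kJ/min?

Q_c = 16400 kJ/min

Q = ṁ·Cp·ΔT = 5.210 × 0.850 × (2.75 − 64.5) = -273.46 kJ/s
Cooling duty = 16408 kJ/min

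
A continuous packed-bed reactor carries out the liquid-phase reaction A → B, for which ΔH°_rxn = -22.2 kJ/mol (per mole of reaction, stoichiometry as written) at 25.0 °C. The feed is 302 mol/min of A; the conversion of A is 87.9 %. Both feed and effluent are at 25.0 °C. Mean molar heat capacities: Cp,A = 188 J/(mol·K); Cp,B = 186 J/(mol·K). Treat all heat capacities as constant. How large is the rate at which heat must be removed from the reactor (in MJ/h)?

Extent of reaction ξ = 0.879 × 302 = 265.46 mol/min
Reaction term: ξ·ΔH°_rxn = 265.46 × -22.2 = -5893.2 kJ/min
Q = ΔH = -5893.2 kJ/min = -98.219 kW
Heat removed = 353.59 MJ/h

Q_out = 354 MJ/h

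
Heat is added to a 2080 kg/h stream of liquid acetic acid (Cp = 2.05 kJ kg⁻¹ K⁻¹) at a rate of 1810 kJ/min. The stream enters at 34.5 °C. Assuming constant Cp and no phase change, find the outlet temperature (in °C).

Q = 1810 kJ/min = 108600 kJ/h
ΔT = Q/(ṁ·Cp) = 108600/(2080×2.05) = 25.469 K
T_out = 34.5 + 25.469 = 59.969 °C

T_out = 60.0 °C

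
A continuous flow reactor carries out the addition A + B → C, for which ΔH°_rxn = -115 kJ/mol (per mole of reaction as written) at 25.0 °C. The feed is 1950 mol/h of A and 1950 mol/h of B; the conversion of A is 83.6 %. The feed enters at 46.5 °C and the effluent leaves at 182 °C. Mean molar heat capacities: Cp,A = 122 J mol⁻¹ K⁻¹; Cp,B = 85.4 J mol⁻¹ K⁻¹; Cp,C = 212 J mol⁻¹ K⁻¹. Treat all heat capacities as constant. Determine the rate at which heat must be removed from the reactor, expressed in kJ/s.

Q_out = 36.5 kJ/s

Extent of reaction ξ = 0.836 × 1950 = 1630.2 mol/h
Reaction term: ξ·ΔH°_rxn = 1630.2 × -115 = -187470 kJ/h
Sensible, feed 46.5→25 °C: -8695.2 kJ/h
Outlet flows (mol/h): A 319.8, B 319.8, C 1630.2
Sensible, products 25→182 °C: 64673 kJ/h
Q = ΔH = -131500 kJ/h = -36.527 kW
Heat removed = 36.527 kJ/s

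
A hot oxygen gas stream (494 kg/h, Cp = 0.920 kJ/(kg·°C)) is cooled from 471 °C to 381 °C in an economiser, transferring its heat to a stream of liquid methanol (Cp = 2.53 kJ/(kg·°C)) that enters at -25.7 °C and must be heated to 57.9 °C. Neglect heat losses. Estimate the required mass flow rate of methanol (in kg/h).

ṁ_c = 193 kg/h

Heat released by hot stream: Q = 494 × 0.920 × (471 − 381) = 40903 kJ/h
Energy balance on cold side (adiabatic exchanger): Q = ṁ_c·Cp_c·(T_c,out − T_c,in)
ṁ_c = 40903 / [2.53 × (57.9 − -25.7)] = 193.39 kg/h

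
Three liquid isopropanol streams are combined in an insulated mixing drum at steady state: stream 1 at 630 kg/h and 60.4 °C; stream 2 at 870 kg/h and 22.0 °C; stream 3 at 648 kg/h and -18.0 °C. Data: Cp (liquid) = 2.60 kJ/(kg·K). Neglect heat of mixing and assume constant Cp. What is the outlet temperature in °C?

Energy balance with Q = 0: Σ ṁᵢCp,ᵢ(T_out − Tᵢ) = 0
Σ ṁᵢCp,ᵢTᵢ = 630×2.60×60.4 + 870×2.60×22.0 + 648×2.60×-18.0 = 118370
Σ ṁᵢCp,ᵢ = 630×2.60 + 870×2.60 + 648×2.60 = 5584.8
T_out = 118370 / 5584.8 = 21.196 °C

T_out = 21.2 °C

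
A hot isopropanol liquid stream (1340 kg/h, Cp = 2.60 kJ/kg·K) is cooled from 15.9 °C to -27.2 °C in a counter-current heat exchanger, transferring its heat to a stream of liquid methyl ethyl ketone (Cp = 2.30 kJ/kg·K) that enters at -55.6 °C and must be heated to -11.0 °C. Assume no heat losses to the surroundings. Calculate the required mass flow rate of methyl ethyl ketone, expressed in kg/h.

Heat released by hot stream: Q = 1340 × 2.60 × (15.9 − -27.2) = 150160 kJ/h
Energy balance on cold side (adiabatic exchanger): Q = ṁ_c·Cp_c·(T_c,out − T_c,in)
ṁ_c = 150160 / [2.30 × (-11.0 − -55.6)] = 1463.8 kg/h

ṁ_c = 1460 kg/h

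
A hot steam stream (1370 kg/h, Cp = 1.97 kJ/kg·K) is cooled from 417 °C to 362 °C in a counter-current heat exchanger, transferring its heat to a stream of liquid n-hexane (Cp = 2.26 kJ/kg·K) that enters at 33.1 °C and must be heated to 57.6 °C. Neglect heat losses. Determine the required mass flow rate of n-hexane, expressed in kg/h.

ṁ_c = 2680 kg/h

Heat released by hot stream: Q = 1370 × 1.97 × (417 − 362) = 148440 kJ/h
Energy balance on cold side (adiabatic exchanger): Q = ṁ_c·Cp_c·(T_c,out − T_c,in)
ṁ_c = 148440 / [2.26 × (57.6 − 33.1)] = 2680.9 kg/h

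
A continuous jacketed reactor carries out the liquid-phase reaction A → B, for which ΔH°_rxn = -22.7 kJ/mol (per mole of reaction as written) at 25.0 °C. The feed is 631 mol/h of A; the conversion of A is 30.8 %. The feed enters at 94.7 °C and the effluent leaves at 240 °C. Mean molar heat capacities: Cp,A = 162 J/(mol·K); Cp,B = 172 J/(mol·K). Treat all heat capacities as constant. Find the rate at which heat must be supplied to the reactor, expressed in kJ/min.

Extent of reaction ξ = 0.308 × 631 = 194.35 mol/h
Reaction term: ξ·ΔH°_rxn = 194.35 × -22.7 = -4411.7 kJ/h
Sensible, feed 94.7→25 °C: -7124.9 kJ/h
Outlet flows (mol/h): A 436.65, B 194.35
Sensible, products 25→240 °C: 22396 kJ/h
Q = ΔH = 10859 kJ/h = 3.0164 kW
Heat supplied = 180.98 kJ/min

Q_in = 181 kJ/min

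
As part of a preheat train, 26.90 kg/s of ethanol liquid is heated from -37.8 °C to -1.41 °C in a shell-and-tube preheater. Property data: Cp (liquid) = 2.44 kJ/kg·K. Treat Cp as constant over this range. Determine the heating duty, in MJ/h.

Q = 8600 MJ/h

Q = ṁ·Cp·ΔT = 26.90 × 2.44 × (-1.41 − -37.8) = 2388.5 kJ/s
Heating duty = 8598.6 MJ/h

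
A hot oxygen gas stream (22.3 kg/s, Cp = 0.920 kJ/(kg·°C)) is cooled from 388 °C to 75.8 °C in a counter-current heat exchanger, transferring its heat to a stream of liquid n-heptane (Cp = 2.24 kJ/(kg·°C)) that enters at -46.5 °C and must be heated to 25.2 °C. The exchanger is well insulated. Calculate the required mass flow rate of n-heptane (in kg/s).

Heat released by hot stream: Q = 22.3 × 0.920 × (388 − 75.8) = 6405.1 kJ/s
Energy balance on cold side (adiabatic exchanger): Q = ṁ_c·Cp_c·(T_c,out − T_c,in)
ṁ_c = 6405.1 / [2.24 × (25.2 − -46.5)] = 39.88 kg/s

ṁ_c = 39.9 kg/s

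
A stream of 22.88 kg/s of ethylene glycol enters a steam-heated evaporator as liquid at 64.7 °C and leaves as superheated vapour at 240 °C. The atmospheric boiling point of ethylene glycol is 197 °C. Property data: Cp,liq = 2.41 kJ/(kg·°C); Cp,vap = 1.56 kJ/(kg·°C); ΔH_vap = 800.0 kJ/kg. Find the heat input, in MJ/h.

liquid 64.7→197 °C: 318.84 kJ/kg
vaporisation at 197 °C: 800 kJ/kg
vapour 197→240 °C: 67.08 kJ/kg
Δh = 318.84 + 800 + 67.08 = 1185.9 kJ/kg
Q = ṁ·Δh = 22.88 kg/s × 1185.9 kJ/kg = 27134 kJ/s
|Q| = 27134 kW = 97682 MJ/h

Q = 97700 MJ/h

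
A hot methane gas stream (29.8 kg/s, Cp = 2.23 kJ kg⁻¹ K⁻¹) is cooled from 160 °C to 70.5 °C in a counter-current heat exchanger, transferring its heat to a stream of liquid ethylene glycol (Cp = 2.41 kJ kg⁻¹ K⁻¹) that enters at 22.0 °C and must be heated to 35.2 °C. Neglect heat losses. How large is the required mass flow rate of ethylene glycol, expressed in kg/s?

ṁ_c = 187 kg/s

Heat released by hot stream: Q = 29.8 × 2.23 × (160 − 70.5) = 5947.6 kJ/s
Energy balance on cold side (adiabatic exchanger): Q = ṁ_c·Cp_c·(T_c,out − T_c,in)
ṁ_c = 5947.6 / [2.41 × (35.2 − 22.0)] = 186.96 kg/s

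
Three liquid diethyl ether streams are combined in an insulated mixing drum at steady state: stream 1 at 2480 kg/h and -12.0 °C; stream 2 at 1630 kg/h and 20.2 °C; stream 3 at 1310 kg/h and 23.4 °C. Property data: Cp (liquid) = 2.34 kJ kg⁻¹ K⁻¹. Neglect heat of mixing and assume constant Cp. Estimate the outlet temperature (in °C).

T_out = 6.24 °C

Adiabatic, steady state ⇒ Σ ṁᵢCp,ᵢ(T_out − Tᵢ) = 0
Σ ṁᵢCp,ᵢTᵢ = 2480×2.34×-12.0 + 1630×2.34×20.2 + 1310×2.34×23.4 = 79139
Σ ṁᵢCp,ᵢ = 2480×2.34 + 1630×2.34 + 1310×2.34 = 12683
T_out = 79139 / 12683 = 6.2399 °C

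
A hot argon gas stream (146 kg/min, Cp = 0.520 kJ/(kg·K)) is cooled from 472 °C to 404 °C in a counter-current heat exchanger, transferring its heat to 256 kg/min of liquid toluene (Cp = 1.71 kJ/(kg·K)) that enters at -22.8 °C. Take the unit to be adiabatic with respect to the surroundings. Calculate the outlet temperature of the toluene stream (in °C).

T_c,out = -11.0 °C

Heat released by hot stream: Q = 146 × 0.520 × (472 − 404) = 5162.6 kJ/min
Energy balance on cold side (adiabatic exchanger): Q = ṁ_c·Cp_c·(T_c,out − T_c,in)
T_c,out = -22.8 + 5162.6/(256 × 1.71) = -11.007 °C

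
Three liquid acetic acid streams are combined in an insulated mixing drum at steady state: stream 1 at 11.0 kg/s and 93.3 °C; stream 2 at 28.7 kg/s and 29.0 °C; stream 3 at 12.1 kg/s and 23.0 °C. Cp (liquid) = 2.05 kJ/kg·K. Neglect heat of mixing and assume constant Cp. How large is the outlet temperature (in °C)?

Adiabatic, steady state ⇒ Σ ṁᵢCp,ᵢ(T_out − Tᵢ) = 0
Σ ṁᵢCp,ᵢTᵢ = 11.0×2.05×93.3 + 28.7×2.05×29.0 + 12.1×2.05×23.0 = 4380.6
Σ ṁᵢCp,ᵢ = 11.0×2.05 + 28.7×2.05 + 12.1×2.05 = 106.19
T_out = 4380.6 / 106.19 = 41.253 °C

T_out = 41.3 °C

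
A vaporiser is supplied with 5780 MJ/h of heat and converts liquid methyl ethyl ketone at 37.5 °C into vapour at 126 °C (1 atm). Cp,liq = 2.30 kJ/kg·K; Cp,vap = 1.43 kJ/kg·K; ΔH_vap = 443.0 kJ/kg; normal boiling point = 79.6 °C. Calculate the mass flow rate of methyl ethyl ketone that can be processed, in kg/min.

Δh = 2.30×(79.6−37.5) + 443.0 + 1.43×(126−79.6) = 606.18 kJ/kg
Q = 5780 MJ/h = 1605.6 kJ/s = 96333 kJ/min
ṁ = Q/Δh = 96333 / 606.18 = 158.92 kg/min

ṁ = 159 kg/min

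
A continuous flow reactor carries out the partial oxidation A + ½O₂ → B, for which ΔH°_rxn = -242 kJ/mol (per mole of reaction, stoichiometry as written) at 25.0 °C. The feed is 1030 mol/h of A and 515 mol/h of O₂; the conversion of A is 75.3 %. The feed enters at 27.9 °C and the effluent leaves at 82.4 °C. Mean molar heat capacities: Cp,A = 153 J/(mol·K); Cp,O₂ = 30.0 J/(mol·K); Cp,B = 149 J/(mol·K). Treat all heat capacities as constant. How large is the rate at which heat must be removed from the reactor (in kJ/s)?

Q_out = 49.8 kJ/s

Extent of reaction ξ = 0.753 × 1030 = 775.59 mol/h
Reaction term: ξ·ΔH°_rxn = 775.59 × -242 = -187690 kJ/h
Sensible, feed 27.9→25 °C: -501.82 kJ/h
Outlet flows (mol/h): A 254.41, O₂ 127.2, B 775.59
Sensible, products 25→82.4 °C: 9086.6 kJ/h
Q = ΔH = -179110 kJ/h = -49.752 kW
Heat removed = 49.752 kJ/s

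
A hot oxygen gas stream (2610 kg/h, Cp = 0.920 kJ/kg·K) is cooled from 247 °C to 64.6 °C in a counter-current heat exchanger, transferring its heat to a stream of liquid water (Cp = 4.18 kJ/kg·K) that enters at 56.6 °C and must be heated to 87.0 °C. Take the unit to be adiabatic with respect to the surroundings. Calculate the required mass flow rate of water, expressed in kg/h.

ṁ_c = 3450 kg/h

Heat released by hot stream: Q = 2610 × 0.920 × (247 − 64.6) = 437980 kJ/h
Energy balance on cold side (adiabatic exchanger): Q = ṁ_c·Cp_c·(T_c,out − T_c,in)
ṁ_c = 437980 / [4.18 × (87.0 − 56.6)] = 3446.7 kg/h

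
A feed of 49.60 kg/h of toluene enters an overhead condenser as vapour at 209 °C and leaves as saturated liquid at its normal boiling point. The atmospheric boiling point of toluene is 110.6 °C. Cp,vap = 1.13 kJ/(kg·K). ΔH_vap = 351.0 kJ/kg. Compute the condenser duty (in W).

Q_c = 6370 W

vapour 209→110.6 °C: -111.19 kJ/kg
condensation at 110.6 °C: -351 kJ/kg
Δh = -111.19 + -351 = -462.19 kJ/kg
Q = ṁ·Δh = 49.60 kg/h × -462.19 kJ/kg = -22925 kJ/h
|Q| = 6.368 kW = 6368 W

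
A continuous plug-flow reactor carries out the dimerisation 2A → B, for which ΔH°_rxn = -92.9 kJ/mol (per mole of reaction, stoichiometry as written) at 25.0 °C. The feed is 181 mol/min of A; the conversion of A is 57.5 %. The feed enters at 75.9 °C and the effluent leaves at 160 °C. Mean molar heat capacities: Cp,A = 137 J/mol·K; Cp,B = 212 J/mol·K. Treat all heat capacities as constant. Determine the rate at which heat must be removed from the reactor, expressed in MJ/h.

Q_out = 191 MJ/h

Extent of reaction ξ = 0.575 × 181 / 2 = 52.037 mol/min
Reaction term: ξ·ΔH°_rxn = 52.037 × -92.9 = -4834.3 kJ/min
Sensible, feed 75.9→25 °C: -1262.2 kJ/min
Outlet flows (mol/min): A 76.925, B 52.037
Sensible, products 25→160 °C: 2912 kJ/min
Q = ΔH = -3184.4 kJ/min = -53.073 kW
Heat removed = 191.06 MJ/h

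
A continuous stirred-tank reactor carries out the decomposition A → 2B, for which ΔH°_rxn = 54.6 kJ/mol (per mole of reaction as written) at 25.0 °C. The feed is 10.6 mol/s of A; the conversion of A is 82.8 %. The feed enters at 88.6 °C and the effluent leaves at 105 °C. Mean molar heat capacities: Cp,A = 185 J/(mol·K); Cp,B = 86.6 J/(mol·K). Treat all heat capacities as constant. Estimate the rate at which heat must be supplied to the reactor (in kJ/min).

Extent of reaction ξ = 0.828 × 10.6 = 8.7768 mol/s
Reaction term: ξ·ΔH°_rxn = 8.7768 × 54.6 = 479.21 kJ/s
Sensible, feed 88.6→25 °C: -124.72 kJ/s
Outlet flows (mol/s): A 1.8232, B 17.554
Sensible, products 25→105 °C: 148.59 kJ/s
Q = ΔH = 503.09 kJ/s = 503.09 kW
Heat supplied = 30185 kJ/min

Q_in = 30200 kJ/min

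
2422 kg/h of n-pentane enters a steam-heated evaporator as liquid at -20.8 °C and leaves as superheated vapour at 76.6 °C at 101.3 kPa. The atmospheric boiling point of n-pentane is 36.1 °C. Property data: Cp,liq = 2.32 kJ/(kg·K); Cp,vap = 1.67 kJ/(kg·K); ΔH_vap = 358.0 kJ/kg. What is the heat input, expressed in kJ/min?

Q = 22500 kJ/min

liquid -20.8→36.1 °C: 132.01 kJ/kg
vaporisation at 36.1 °C: 358 kJ/kg
vapour 36.1→76.6 °C: 67.635 kJ/kg
Δh = 132.01 + 358 + 67.635 = 557.64 kJ/kg
Q = ṁ·Δh = 2422 kg/h × 557.64 kJ/kg = 1.3506e+06 kJ/h
|Q| = 375.17 kW = 22510 kJ/min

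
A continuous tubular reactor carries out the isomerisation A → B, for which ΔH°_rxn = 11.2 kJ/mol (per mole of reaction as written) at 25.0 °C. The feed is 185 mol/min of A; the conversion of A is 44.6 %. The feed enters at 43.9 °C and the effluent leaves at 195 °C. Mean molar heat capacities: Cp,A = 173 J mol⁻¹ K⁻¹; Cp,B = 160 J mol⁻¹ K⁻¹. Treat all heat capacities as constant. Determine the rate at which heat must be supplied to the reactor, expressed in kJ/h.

Extent of reaction ξ = 0.446 × 185 = 82.51 mol/min
Reaction term: ξ·ΔH°_rxn = 82.51 × 11.2 = 924.11 kJ/min
Sensible, feed 43.9→25 °C: -604.89 kJ/min
Outlet flows (mol/min): A 102.49, B 82.51
Sensible, products 25→195 °C: 5258.5 kJ/min
Q = ΔH = 5577.7 kJ/min = 92.962 kW
Heat supplied = 334660 kJ/h

Q_in = 335000 kJ/h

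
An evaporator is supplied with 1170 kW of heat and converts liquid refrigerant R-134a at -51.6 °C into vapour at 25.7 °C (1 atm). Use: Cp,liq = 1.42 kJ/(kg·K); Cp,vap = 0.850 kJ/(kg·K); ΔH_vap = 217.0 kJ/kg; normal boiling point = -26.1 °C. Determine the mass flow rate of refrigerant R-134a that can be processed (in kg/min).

ṁ = 236 kg/min

Δh = 1.42×(-26.1−-51.6) + 217.0 + 0.850×(25.7−-26.1) = 297.24 kJ/kg
Q = 1170 kW = 1170 kJ/s = 70200 kJ/min
ṁ = Q/Δh = 70200 / 297.24 = 236.17 kg/min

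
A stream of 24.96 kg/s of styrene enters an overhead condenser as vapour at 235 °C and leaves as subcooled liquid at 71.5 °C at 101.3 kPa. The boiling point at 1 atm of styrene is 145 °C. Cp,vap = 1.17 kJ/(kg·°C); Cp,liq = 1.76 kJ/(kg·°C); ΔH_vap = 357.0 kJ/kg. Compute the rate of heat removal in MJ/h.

Q_c = 53200 MJ/h

vapour 235→145 °C: -105.3 kJ/kg
condensation at 145 °C: -357 kJ/kg
liquid 145→71.5 °C: -129.36 kJ/kg
Δh = -105.3 + -357 + -129.36 = -591.66 kJ/kg
Q = ṁ·Δh = 24.96 kg/s × -591.66 kJ/kg = -14768 kJ/s
|Q| = 14768 kW = 53164 MJ/h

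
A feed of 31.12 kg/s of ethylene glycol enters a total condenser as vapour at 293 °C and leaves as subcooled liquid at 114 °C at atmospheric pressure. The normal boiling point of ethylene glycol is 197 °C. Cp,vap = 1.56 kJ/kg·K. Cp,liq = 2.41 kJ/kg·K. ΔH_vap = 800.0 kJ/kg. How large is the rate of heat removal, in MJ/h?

Q_c = 129000 MJ/h

vapour 293→197 °C: -149.76 kJ/kg
condensation at 197 °C: -800 kJ/kg
liquid 197→114 °C: -200.03 kJ/kg
Δh = -149.76 + -800 + -200.03 = -1149.8 kJ/kg
Q = ṁ·Δh = 31.12 kg/s × -1149.8 kJ/kg = -35781 kJ/s
|Q| = 35781 kW = 128810 MJ/h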